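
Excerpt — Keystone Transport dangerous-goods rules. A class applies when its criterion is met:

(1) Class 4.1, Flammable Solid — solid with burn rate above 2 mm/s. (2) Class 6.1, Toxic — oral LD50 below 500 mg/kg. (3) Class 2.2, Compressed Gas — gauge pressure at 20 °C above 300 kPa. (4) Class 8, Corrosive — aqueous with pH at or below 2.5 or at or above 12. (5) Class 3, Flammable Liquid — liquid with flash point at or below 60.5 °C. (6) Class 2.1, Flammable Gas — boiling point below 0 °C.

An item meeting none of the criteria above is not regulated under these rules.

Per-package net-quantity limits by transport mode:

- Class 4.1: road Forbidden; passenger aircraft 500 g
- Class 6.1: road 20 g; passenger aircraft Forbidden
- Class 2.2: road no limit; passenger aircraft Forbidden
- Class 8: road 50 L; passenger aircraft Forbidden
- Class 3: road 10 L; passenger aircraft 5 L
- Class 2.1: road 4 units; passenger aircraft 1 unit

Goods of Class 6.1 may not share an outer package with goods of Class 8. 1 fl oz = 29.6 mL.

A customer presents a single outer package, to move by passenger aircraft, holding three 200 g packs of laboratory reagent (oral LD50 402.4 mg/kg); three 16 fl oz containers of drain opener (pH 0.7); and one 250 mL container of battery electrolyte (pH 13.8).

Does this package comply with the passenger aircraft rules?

No

With oral LD50 402.4 mg/kg (< 500 mg/kg), the laboratory reagent falls in Class 6.1.
pH 0.7 meets the Class 8 criterion (Corrosive), so the drain opener is Class 8.
Battery electrolyte: pH 13.8 ≥ 12 → Class 8 (Corrosive).
Class 6.1 quantity: three 200 g packs = 600 g.
Class 6.1 is Forbidden by passenger aircraft.
Total Class 8: (three 16 fl oz containers = 1420.8 mL) + 250 mL = 1670.8 mL.
By passenger aircraft, Class 8 is Forbidden regardless of quantity.
Class 6.1 and Class 8 may not share an outer package.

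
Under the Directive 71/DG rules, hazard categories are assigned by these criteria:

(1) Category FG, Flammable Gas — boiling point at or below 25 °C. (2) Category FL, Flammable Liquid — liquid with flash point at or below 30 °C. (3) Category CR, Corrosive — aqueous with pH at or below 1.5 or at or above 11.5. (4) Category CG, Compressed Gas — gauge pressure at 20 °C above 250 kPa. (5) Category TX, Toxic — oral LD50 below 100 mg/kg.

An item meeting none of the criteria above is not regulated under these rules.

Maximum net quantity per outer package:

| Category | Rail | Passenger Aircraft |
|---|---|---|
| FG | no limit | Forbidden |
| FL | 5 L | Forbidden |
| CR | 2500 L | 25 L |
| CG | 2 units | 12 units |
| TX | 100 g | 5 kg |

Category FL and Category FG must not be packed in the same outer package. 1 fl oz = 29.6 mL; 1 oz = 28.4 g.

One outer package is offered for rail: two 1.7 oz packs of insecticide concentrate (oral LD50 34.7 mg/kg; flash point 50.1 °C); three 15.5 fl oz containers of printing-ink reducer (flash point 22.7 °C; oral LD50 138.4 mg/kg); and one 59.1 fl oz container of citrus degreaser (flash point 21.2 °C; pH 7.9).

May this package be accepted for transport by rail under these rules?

Oral LD50 34.7 mg/kg meets the Category TX criterion (Toxic), so the insecticide concentrate is Category TX.
Flash point 22.7 °C meets the Category FL criterion (Flammable Liquid), so the printing-ink reducer is Category FL.
With flash point 21.2 °C (≤ 30 °C), the citrus degreaser falls in Category FL.
Category FL net quantity: (three 15.5 fl oz containers = 1376.4 mL) + (one 59.1 fl oz container = 1749.36 mL) = 3125.76 mL.
3125.76 mL ≤ 5 L (rail limit, Category FL) — within limit.
Category TX quantity: two 1.7 oz packs = 96.56 g.
That is within the Category TX rail limit of 100 g.
The segregation rule (Category FL with Category FG) does not apply to Category FL with Category TX.
Every hazard category is within its rail limit and no segregation rule is violated.

Yes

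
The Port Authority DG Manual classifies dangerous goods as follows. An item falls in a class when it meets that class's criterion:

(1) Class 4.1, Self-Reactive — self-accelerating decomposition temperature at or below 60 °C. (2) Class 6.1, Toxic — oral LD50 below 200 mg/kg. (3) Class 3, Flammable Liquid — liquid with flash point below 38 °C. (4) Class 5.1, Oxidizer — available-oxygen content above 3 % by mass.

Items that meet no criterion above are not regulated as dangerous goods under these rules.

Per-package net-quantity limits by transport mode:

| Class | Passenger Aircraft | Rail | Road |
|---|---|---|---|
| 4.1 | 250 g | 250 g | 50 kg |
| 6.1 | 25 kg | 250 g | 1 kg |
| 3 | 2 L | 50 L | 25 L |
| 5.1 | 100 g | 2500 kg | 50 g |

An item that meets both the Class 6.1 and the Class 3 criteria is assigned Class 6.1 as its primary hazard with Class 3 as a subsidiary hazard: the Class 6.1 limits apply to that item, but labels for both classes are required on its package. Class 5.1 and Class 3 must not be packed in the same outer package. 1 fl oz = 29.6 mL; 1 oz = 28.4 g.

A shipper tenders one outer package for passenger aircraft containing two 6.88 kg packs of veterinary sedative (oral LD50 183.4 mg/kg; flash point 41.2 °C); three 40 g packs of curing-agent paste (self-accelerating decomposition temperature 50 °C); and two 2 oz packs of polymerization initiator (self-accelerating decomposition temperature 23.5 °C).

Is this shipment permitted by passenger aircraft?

With oral LD50 183.4 mg/kg (< 200 mg/kg), the veterinary sedative falls in Class 6.1.
With self-accelerating decomposition temperature 50 °C (≤ 60 °C), the curing-agent paste falls in Class 4.1.
Polymerization initiator: self-accelerating decomposition temperature 23.5 °C ≤ 60 °C → Class 4.1 (Self-Reactive).
Class 6.1 quantity: two 6.88 kg packs = 13.76 kg.
That is within the Class 6.1 passenger aircraft limit of 25 kg.
Class 4.1 net quantity: (three 40 g packs = 120 g) + (two 2 oz packs = 113.6 g) = 233.6 g.
233.6 g ≤ 250 g (passenger aircraft limit, Class 4.1) — within limit.
The segregation rule (Class 5.1 with Class 3) does not apply to Class 6.1 with Class 4.1.
Every hazard class is within its passenger aircraft limit and no segregation rule is violated.

Yes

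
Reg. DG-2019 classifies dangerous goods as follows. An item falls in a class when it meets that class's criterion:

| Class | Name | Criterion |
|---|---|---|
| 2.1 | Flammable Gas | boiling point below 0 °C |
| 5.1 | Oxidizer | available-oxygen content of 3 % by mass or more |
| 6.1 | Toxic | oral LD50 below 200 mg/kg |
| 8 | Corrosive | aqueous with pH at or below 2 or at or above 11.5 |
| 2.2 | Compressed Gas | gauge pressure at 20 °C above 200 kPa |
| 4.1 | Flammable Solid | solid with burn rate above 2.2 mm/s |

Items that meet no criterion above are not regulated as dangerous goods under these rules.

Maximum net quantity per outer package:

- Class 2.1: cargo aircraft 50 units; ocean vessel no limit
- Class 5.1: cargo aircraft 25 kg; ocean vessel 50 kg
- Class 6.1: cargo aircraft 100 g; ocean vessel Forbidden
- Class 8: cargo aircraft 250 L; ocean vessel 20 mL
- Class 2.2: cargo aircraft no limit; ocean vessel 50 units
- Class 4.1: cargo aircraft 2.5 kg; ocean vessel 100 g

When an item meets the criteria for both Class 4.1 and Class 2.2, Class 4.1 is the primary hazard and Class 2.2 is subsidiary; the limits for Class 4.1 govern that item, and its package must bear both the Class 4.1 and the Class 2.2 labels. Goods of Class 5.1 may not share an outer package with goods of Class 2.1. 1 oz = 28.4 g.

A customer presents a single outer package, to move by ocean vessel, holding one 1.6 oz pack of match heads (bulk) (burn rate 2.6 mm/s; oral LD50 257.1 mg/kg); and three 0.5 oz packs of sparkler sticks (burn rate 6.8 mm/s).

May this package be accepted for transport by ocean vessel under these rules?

Yes

The match heads (bulk) have burn rate 2.6 mm/s, which is > 2.2 mm/s, so they are Class 4.1 (Flammable Solid).
Sparkler sticks: burn rate 6.8 mm/s > 2.2 mm/s → Class 4.1 (Flammable Solid).
Total Class 4.1: (one 1.6 oz pack = 45.44 g) + (three 0.5 oz packs = 42.6 g) = 88.04 g.
88.04 g ≤ 100 g (ocean vessel limit, Class 4.1) — within limit.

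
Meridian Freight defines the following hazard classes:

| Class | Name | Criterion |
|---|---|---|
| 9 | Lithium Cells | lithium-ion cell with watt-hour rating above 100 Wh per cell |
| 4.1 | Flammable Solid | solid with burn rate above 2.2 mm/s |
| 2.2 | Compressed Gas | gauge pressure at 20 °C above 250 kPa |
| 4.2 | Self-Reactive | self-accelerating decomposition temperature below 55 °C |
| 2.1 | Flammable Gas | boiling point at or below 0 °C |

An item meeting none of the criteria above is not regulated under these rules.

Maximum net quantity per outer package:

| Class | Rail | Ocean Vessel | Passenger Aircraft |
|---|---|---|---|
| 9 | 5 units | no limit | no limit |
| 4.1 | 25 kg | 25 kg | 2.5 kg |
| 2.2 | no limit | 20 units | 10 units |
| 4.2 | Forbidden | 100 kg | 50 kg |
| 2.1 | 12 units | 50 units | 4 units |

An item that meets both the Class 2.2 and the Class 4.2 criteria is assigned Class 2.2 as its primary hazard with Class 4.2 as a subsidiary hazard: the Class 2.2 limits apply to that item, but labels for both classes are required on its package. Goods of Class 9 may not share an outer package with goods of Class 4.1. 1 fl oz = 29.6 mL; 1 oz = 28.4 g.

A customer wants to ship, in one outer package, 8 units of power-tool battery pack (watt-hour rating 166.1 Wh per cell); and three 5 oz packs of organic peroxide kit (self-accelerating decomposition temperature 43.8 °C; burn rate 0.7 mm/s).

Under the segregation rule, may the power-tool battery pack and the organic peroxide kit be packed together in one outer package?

With watt-hour rating 166.1 Wh per cell (> 100 Wh per cell), the power-tool battery pack falls in Class 9.
Organic peroxide kit: self-accelerating decomposition temperature 43.8 °C < 55 °C → Class 4.2 (Self-Reactive).
No segregation rule bars Class 9 with Class 4.2.

Yes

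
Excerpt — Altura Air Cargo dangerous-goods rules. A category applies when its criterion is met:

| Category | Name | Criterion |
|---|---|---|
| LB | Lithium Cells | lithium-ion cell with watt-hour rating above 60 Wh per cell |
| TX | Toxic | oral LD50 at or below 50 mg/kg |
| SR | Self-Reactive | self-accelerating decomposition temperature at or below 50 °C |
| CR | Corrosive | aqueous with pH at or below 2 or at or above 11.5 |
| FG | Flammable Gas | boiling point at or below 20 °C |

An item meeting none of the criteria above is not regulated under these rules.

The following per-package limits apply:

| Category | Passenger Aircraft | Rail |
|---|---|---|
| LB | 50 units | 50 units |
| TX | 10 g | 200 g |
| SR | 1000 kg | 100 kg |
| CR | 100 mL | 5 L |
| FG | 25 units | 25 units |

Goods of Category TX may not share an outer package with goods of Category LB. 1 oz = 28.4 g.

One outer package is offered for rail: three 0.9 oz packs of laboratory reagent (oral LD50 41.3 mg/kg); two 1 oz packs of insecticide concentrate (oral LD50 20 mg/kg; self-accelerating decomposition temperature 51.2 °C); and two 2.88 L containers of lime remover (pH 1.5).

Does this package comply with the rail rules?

Laboratory reagent: oral LD50 41.3 mg/kg ≤ 50 mg/kg → Category TX (Toxic).
With oral LD50 20 mg/kg (≤ 50 mg/kg), the insecticide concentrate falls in Category TX.
Lime remover: pH 1.5 ≤ 2 → Category CR (Corrosive).
Category CR quantity: two 2.88 L containers = 5.76 L.
5.76 L > 5 L (rail limit, Category CR) — over the limit.
Total Category TX: (three 0.9 oz packs = 76.68 g) + (two 1 oz packs = 56.8 g) = 133.48 g.
133.48 g ≤ 200 g (rail limit, Category TX) — within limit.
The segregation rule (Category TX with Category LB) does not apply to Category CR with Category TX.

No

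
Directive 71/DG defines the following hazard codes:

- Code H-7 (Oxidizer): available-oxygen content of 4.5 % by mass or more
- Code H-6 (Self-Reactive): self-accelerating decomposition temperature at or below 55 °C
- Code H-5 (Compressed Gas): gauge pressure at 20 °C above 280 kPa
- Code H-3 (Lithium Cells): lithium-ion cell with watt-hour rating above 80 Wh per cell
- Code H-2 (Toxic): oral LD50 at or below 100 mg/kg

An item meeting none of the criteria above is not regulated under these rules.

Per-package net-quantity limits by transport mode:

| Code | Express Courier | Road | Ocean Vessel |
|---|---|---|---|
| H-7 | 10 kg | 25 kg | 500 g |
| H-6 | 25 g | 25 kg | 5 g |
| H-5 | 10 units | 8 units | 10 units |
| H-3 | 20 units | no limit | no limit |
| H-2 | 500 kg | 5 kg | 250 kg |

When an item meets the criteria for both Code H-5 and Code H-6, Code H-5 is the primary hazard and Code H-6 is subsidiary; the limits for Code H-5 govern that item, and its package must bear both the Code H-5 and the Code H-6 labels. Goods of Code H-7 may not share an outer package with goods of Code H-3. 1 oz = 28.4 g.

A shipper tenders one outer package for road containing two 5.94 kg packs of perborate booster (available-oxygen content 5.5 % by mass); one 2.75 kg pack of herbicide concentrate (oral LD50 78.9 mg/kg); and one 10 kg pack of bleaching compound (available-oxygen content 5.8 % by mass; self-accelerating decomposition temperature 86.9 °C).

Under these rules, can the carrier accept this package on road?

Yes

With available-oxygen content 5.5 % by mass (≥ 4.5 % by mass), the perborate booster falls in Code H-7.
Oral LD50 78.9 mg/kg meets the Code H-2 criterion (Toxic), so the herbicide concentrate is Code H-2.
The bleaching compound has available-oxygen content 5.8 % by mass, which is ≥ 4.5 % by mass, so it is Code H-7 (Oxidizer).
Total Code H-7: (two 5.94 kg packs = 11.88 kg) + 10 kg = 21.88 kg.
21.88 kg is within the road limit of 25 kg for Code H-7.
Code H-2 quantity: 2.75 kg.
2.75 kg is within the road limit of 5 kg for Code H-2.
The segregation rule (Code H-7 with Code H-3) does not apply to Code H-7 with Code H-2.
Every hazard code is within its road limit and no segregation rule is violated.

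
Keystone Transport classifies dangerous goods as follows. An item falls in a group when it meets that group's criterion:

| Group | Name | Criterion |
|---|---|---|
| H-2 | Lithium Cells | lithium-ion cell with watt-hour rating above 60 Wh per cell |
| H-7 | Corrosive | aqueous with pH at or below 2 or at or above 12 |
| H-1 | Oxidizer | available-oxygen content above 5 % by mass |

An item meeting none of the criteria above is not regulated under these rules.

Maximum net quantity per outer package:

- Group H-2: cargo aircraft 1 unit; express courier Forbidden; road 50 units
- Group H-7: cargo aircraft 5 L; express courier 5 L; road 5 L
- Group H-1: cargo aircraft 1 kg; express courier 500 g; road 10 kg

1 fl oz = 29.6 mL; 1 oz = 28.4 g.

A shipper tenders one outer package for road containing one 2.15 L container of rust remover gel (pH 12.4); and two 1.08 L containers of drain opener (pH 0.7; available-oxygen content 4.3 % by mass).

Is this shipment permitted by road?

Yes

The rust remover gel has pH 12.4, which is ≥ 12, so it is Group H-7 (Corrosive).
Drain opener: pH 0.7 ≤ 2 → Group H-7 (Corrosive).
Group H-7 net quantity: 2.15 L + (two 1.08 L containers = 2.16 L) = 4.31 L.
4.31 L ≤ 5 L (road limit, Group H-7) — within limit.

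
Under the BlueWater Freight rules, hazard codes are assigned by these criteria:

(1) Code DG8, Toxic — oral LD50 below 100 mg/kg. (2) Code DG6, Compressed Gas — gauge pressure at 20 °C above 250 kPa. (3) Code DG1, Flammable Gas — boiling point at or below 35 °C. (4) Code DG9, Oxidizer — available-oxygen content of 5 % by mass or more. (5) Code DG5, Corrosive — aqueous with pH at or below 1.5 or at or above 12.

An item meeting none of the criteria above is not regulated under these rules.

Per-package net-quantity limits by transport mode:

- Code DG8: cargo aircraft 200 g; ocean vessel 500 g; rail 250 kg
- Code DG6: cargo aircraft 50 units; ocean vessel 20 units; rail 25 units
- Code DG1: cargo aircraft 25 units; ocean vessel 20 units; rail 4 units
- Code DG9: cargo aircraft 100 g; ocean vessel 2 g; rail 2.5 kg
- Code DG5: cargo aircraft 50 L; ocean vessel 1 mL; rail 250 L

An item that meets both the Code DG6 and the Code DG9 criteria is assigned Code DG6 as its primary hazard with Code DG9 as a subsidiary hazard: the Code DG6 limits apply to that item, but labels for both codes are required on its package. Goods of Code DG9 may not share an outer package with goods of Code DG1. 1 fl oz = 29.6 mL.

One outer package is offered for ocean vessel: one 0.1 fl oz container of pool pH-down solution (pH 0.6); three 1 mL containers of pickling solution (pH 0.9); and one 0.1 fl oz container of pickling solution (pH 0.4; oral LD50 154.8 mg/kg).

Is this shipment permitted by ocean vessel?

Pool pH-down solution: pH 0.6 ≤ 1.5 → Code DG5 (Corrosive).
Pickling solution: pH 0.9 ≤ 1.5 → Code DG5 (Corrosive).
With pH 0.4 (≤ 1.5), the pickling solution falls in Code DG5.
Total Code DG5: (one 0.1 fl oz container = 2.96 mL) + (three 1 mL containers = 3 mL) + (one 0.1 fl oz container = 2.96 mL) = 8.92 mL.
8.92 mL exceeds the ocean vessel limit of 1 mL for Code DG5.

No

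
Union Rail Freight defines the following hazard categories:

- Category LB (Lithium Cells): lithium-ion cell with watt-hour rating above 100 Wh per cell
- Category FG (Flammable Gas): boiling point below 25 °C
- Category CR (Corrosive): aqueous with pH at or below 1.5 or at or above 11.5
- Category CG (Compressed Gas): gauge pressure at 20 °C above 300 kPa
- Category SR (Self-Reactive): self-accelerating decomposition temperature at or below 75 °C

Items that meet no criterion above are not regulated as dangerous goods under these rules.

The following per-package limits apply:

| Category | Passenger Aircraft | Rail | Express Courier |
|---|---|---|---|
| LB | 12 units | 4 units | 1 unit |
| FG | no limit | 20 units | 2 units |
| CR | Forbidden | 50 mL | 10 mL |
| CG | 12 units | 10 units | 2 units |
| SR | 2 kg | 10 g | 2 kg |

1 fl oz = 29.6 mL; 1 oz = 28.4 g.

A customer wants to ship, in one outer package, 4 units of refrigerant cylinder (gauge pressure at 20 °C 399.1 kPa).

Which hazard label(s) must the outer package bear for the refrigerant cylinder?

Category CG

With gauge pressure at 20 °C 399.1 kPa (> 300 kPa), the refrigerant cylinder falls in Category CG.
Only the Category CG label is required.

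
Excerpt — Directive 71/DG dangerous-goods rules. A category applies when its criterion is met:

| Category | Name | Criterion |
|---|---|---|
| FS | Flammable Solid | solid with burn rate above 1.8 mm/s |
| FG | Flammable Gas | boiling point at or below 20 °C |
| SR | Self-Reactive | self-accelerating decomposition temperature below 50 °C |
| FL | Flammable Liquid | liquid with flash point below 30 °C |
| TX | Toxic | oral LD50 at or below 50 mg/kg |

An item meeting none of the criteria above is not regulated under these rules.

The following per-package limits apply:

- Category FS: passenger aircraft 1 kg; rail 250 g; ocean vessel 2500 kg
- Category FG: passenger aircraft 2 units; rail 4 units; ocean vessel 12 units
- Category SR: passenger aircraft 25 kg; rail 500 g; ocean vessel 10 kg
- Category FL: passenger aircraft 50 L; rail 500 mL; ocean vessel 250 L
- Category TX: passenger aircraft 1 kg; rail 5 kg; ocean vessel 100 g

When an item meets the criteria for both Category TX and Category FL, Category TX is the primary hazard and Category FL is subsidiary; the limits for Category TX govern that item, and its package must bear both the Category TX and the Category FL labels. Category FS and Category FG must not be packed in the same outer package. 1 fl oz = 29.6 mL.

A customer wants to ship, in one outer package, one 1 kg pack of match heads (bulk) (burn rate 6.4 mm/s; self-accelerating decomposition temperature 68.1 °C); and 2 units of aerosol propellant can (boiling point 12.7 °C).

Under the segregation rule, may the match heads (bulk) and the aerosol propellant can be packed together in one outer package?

Match heads (bulk): burn rate 6.4 mm/s > 1.8 mm/s → Category FS (Flammable Solid).
The aerosol propellant can has boiling point 12.7 °C, which is ≤ 20 °C, so it is Category FG (Flammable Gas).
Category FS and Category FG may not share an outer package.

No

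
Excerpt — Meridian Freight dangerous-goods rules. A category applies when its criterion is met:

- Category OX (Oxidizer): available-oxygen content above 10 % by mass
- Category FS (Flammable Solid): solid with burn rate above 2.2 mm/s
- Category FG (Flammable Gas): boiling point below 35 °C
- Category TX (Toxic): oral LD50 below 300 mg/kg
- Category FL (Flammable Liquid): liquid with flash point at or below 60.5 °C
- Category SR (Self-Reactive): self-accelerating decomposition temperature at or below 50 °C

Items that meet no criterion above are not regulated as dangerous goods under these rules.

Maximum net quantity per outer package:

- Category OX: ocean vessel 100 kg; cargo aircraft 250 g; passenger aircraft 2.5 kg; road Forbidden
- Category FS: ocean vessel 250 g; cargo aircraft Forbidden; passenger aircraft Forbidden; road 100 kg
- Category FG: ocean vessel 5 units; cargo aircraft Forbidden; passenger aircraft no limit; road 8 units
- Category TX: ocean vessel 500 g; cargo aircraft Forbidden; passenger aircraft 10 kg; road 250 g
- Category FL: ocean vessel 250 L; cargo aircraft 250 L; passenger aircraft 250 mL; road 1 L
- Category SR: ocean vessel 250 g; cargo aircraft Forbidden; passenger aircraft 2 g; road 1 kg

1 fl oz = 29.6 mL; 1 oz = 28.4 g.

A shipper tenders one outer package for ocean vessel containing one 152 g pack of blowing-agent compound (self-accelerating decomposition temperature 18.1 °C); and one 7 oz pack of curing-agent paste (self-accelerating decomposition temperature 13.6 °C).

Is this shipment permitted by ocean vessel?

No

Blowing-agent compound: self-accelerating decomposition temperature 18.1 °C ≤ 50 °C → Category SR (Self-Reactive).
With self-accelerating decomposition temperature 13.6 °C (≤ 50 °C), the curing-agent paste falls in Category SR.
Total Category SR: 152 g + (one 7 oz pack = 198.8 g) = 350.8 g.
That exceeds the Category SR ocean vessel limit of 250 g.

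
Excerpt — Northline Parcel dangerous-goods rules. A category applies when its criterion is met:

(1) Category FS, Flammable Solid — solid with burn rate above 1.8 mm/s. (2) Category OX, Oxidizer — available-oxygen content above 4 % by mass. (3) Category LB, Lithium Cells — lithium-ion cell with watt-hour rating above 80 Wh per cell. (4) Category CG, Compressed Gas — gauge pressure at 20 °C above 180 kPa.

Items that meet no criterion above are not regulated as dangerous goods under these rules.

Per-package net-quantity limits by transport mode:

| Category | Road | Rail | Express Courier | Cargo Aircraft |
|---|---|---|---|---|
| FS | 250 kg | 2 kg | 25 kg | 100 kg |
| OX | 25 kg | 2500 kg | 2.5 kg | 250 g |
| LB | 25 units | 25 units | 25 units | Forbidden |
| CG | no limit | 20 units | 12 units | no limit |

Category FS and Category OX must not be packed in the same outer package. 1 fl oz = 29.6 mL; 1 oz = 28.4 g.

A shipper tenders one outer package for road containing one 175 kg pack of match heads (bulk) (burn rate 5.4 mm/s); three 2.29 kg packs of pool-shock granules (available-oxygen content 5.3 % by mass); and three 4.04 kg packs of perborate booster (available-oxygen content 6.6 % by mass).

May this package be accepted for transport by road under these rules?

No

The match heads (bulk) have burn rate 5.4 mm/s, which is > 1.8 mm/s, so they are Category FS (Flammable Solid).
Available-oxygen content 5.3 % by mass meets the Category OX criterion (Oxidizer), so the pool-shock granules are Category OX.
Perborate booster: available-oxygen content 6.6 % by mass > 4 % by mass → Category OX (Oxidizer).
Category FS quantity: 175 kg.
That is within the Category FS road limit of 250 kg.
Total Category OX: (three 2.29 kg packs = 6.87 kg) + (three 4.04 kg packs = 12.12 kg) = 18.99 kg.
18.99 kg is within the road limit of 25 kg for Category OX.
Category FS and Category OX may not share an outer package.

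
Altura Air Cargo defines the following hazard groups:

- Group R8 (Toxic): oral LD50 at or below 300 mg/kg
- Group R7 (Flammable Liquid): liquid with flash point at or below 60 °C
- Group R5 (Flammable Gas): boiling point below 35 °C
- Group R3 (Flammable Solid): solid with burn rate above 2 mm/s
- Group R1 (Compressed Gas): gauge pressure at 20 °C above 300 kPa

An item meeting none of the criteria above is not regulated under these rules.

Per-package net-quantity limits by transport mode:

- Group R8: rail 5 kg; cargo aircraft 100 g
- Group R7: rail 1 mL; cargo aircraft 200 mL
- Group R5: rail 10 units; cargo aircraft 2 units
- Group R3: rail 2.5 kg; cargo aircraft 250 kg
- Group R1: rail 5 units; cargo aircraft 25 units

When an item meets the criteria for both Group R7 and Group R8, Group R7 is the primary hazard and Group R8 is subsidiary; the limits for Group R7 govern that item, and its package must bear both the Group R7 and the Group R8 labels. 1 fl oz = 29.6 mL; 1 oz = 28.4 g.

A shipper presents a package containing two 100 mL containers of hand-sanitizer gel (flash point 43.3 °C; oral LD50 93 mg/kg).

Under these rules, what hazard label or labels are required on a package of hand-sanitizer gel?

Group R7 and R8

With flash point 43.3 °C (≤ 60 °C), the hand-sanitizer gel falls in Group R7.
The hand-sanitizer gel has oral LD50 93 mg/kg, which is ≤ 300 mg/kg, so it is Group R8 (Toxic).
By the precedence rule Group R7 is primary and Group R8 is subsidiary, and that rule requires both labels on the package.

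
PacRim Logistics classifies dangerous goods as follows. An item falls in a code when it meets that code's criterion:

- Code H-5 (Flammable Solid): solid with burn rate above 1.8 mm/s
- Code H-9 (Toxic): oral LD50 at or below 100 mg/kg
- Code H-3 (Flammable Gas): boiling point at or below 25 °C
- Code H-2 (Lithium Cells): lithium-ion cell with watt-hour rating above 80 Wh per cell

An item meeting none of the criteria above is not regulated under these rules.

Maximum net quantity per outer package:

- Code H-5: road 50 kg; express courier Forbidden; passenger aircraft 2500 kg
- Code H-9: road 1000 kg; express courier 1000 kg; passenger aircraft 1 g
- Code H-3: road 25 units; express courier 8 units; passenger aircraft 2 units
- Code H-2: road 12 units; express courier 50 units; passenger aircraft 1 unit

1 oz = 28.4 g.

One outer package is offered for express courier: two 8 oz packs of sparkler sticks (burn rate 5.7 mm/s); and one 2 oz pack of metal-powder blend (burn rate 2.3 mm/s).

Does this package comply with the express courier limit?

With burn rate 5.7 mm/s (> 1.8 mm/s), the sparkler sticks fall in Code H-5.
With burn rate 2.3 mm/s (> 1.8 mm/s), the metal-powder blend falls in Code H-5.
Total Code H-5: (two 8 oz packs = 454.4 g) + (one 2 oz pack = 56.8 g) = 511.2 g.
By express courier, Code H-5 is Forbidden regardless of quantity.

No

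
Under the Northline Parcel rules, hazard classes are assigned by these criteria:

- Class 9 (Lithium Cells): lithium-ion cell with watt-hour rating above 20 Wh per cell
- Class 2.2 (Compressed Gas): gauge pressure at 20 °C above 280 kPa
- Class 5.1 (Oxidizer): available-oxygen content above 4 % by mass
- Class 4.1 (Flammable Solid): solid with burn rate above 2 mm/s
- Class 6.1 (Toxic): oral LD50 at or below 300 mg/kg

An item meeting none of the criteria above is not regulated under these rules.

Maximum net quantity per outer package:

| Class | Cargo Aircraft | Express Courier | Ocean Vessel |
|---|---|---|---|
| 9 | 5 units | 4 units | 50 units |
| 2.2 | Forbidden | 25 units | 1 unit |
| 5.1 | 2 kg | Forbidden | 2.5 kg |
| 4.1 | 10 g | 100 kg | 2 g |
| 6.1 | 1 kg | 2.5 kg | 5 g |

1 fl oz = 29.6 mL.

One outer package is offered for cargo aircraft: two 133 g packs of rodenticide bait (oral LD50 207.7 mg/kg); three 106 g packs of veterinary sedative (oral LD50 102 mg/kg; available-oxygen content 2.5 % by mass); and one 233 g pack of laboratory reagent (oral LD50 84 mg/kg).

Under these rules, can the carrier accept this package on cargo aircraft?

Yes

The rodenticide bait has oral LD50 207.7 mg/kg, which is ≤ 300 mg/kg, so it is Class 6.1 (Toxic).
Oral LD50 102 mg/kg meets the Class 6.1 criterion (Toxic), so the veterinary sedative is Class 6.1.
Oral LD50 84 mg/kg meets the Class 6.1 criterion (Toxic), so the laboratory reagent is Class 6.1.
Class 6.1 net quantity: (two 133 g packs = 266 g) + (three 106 g packs = 318 g) + 233 g = 817 g.
That is within the Class 6.1 cargo aircraft limit of 1 kg.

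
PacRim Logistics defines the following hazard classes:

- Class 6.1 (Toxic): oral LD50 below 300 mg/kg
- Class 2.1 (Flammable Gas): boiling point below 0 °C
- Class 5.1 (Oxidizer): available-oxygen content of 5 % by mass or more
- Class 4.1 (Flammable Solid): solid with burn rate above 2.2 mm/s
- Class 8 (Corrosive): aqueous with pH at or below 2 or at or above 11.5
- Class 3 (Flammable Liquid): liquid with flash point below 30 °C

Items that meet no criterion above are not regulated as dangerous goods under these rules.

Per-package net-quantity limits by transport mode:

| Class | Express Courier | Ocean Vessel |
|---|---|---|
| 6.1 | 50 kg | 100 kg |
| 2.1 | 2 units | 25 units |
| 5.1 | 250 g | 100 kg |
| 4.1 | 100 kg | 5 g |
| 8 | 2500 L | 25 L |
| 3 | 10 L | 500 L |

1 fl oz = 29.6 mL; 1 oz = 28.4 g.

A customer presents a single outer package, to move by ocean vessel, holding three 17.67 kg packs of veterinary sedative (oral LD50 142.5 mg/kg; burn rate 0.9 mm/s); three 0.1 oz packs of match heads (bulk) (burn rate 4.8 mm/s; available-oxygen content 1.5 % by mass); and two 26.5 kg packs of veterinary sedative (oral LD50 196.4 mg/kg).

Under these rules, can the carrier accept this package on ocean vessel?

No

Oral LD50 142.5 mg/kg meets the Class 6.1 criterion (Toxic), so the veterinary sedative is Class 6.1.
The match heads (bulk) have burn rate 4.8 mm/s, which is > 2.2 mm/s, so they are Class 4.1 (Flammable Solid).
With oral LD50 196.4 mg/kg (< 300 mg/kg), the veterinary sedative falls in Class 6.1.
Total Class 6.1: (three 17.67 kg packs = 53.01 kg) + (two 26.5 kg packs = 53 kg) = 106.01 kg.
106.01 kg > 100 kg (ocean vessel limit, Class 6.1) — over the limit.
Class 4.1 quantity: three 0.1 oz packs = 8.52 g.
8.52 g > 5 g (ocean vessel limit, Class 4.1) — over the limit.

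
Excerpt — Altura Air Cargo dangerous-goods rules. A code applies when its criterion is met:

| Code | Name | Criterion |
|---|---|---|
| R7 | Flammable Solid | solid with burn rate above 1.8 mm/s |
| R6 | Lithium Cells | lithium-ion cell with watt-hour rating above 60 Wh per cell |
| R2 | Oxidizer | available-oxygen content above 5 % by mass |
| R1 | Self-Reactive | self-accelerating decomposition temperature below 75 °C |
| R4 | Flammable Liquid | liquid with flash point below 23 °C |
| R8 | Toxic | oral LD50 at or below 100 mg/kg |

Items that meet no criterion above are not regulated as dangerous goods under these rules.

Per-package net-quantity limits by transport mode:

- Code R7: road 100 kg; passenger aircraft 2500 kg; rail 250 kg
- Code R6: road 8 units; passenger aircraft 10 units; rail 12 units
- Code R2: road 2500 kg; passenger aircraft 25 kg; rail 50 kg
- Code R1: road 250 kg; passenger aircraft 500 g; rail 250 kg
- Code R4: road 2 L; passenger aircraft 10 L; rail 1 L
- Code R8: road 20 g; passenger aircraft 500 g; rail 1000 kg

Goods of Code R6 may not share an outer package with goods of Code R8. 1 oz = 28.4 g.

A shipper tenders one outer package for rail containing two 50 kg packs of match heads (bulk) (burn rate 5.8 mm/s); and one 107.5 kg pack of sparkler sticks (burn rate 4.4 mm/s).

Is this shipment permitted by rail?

Match heads (bulk): burn rate 5.8 mm/s > 1.8 mm/s → Code R7 (Flammable Solid).
Burn rate 4.4 mm/s meets the Code R7 criterion (Flammable Solid), so the sparkler sticks are Code R7.
Total Code R7: (two 50 kg packs = 100 kg) + 107.5 kg = 207.5 kg.
207.5 kg is within the rail limit of 250 kg for Code R7.

Yes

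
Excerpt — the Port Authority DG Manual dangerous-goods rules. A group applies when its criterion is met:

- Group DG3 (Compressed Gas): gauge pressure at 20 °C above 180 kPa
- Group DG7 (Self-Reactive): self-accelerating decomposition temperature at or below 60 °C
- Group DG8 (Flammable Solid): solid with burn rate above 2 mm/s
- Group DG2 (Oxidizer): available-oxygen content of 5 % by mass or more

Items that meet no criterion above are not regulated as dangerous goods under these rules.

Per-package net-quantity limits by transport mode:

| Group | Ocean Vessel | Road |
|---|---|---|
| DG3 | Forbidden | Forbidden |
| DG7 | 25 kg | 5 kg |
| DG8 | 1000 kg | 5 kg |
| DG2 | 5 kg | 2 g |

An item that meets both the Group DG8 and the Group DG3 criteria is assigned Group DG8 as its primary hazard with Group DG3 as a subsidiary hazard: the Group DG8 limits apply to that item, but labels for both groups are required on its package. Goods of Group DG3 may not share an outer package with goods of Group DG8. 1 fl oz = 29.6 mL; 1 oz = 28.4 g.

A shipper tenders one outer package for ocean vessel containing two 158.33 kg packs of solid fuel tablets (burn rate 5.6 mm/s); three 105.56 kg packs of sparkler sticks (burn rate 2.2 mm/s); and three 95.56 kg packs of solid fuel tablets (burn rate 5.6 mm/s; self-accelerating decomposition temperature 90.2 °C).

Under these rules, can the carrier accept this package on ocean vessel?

Burn rate 5.6 mm/s meets the Group DG8 criterion (Flammable Solid), so the solid fuel tablets are Group DG8.
The sparkler sticks have burn rate 2.2 mm/s, which is > 2 mm/s, so they are Group DG8 (Flammable Solid).
The solid fuel tablets have burn rate 5.6 mm/s, which is > 2 mm/s, so they are Group DG8 (Flammable Solid).
Group DG8 net quantity: (two 158.33 kg packs = 316.66 kg) + (three 105.56 kg packs = 316.68 kg) + (three 95.56 kg packs = 286.68 kg) = 920.02 kg.
920.02 kg ≤ 1000 kg (ocean vessel limit, Group DG8) — within limit.

Yes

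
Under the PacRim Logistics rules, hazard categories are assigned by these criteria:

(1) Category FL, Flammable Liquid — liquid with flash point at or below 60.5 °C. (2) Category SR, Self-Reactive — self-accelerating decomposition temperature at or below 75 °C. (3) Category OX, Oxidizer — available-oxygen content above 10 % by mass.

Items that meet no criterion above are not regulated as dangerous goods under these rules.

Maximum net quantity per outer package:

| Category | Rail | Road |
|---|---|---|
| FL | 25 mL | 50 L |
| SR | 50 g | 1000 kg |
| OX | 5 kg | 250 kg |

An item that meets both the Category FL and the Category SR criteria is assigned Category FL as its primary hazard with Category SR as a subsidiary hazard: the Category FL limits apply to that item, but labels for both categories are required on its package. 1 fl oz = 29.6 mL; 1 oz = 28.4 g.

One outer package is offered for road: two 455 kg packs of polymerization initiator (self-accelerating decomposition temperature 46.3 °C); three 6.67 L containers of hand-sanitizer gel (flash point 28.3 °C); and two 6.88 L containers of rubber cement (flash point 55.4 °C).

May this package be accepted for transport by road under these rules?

The polymerization initiator has self-accelerating decomposition temperature 46.3 °C, which is ≤ 75 °C, so it is Category SR (Self-Reactive).
With flash point 28.3 °C (≤ 60.5 °C), the hand-sanitizer gel falls in Category FL.
The rubber cement has flash point 55.4 °C, which is ≤ 60.5 °C, so it is Category FL (Flammable Liquid).
Category FL net quantity: (three 6.67 L containers = 20.01 L) + (two 6.88 L containers = 13.76 L) = 33.77 L.
33.77 L is within the road limit of 50 L for Category FL.
Category SR quantity: two 455 kg packs = 910 kg.
910 kg is within the road limit of 1000 kg for Category SR.
Every hazard category is within its road limit and no segregation rule is violated.

Yes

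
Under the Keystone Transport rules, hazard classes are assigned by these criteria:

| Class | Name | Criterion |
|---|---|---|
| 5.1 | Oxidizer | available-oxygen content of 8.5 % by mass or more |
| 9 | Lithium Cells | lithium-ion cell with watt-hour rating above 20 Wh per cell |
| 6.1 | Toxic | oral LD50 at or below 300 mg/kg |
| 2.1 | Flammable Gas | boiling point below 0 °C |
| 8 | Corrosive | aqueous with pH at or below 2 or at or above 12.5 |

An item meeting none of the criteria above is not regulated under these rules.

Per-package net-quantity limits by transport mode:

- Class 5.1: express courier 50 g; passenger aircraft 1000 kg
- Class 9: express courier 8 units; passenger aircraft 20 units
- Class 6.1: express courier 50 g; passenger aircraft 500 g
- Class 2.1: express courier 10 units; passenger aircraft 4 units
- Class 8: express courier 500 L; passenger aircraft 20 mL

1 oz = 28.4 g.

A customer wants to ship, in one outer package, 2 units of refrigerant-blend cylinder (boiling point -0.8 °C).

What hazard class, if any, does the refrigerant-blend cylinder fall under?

Class 2.1

With boiling point -0.8 °C (< 0 °C), the refrigerant-blend cylinder falls in Class 2.1.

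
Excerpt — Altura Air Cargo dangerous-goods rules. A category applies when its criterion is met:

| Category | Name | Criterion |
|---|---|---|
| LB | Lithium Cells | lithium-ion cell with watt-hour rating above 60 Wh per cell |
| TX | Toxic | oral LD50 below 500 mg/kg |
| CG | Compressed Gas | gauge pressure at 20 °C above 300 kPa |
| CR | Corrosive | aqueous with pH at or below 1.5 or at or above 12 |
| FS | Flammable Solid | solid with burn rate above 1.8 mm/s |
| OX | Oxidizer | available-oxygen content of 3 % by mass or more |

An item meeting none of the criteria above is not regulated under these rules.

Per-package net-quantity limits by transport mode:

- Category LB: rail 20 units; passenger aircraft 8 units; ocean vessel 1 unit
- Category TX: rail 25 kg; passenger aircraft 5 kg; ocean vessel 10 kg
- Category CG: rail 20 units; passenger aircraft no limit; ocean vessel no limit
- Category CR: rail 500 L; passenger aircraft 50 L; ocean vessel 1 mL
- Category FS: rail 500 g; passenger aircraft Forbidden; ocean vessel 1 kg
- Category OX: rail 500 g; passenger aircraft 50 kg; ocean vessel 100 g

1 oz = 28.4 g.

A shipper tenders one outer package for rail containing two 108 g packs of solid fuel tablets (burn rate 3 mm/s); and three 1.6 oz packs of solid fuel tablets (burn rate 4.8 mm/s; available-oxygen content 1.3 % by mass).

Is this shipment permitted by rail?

With burn rate 3 mm/s (> 1.8 mm/s), the solid fuel tablets fall in Category FS.
Solid fuel tablets: burn rate 4.8 mm/s > 1.8 mm/s → Category FS (Flammable Solid).
Total Category FS: (two 108 g packs = 216 g) + (three 1.6 oz packs = 136.32 g) = 352.32 g.
352.32 g is within the rail limit of 500 g for Category FS.

Yes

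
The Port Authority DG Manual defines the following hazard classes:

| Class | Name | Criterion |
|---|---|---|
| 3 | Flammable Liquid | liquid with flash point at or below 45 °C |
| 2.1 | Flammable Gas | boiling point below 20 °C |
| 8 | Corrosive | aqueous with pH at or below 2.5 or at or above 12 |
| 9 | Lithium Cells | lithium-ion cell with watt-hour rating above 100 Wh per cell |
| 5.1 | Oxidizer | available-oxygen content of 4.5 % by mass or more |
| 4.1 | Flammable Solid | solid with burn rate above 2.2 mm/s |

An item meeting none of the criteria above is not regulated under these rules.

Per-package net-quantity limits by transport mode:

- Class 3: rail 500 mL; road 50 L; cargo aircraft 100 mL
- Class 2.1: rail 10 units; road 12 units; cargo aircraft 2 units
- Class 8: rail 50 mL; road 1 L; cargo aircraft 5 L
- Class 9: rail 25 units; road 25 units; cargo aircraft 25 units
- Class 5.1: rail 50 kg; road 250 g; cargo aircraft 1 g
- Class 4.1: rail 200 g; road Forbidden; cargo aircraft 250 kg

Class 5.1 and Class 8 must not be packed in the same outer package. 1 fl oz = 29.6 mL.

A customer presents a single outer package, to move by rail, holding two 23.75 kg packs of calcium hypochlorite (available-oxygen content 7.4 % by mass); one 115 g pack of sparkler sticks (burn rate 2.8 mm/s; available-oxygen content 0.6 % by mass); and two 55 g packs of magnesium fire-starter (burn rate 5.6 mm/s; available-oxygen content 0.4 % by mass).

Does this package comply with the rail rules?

Available-oxygen content 7.4 % by mass meets the Class 5.1 criterion (Oxidizer), so the calcium hypochlorite is Class 5.1.
Sparkler sticks: burn rate 2.8 mm/s > 2.2 mm/s → Class 4.1 (Flammable Solid).
The magnesium fire-starter has burn rate 5.6 mm/s, which is > 2.2 mm/s, so it is Class 4.1 (Flammable Solid).
Class 5.1 quantity: two 23.75 kg packs = 47.5 kg.
47.5 kg ≤ 50 kg (rail limit, Class 5.1) — within limit.
Total Class 4.1: 115 g + (two 55 g packs = 110 g) = 225 g.
225 g exceeds the rail limit of 200 g for Class 4.1.
The segregation rule (Class 5.1 with Class 8) does not apply to Class 5.1 with Class 4.1.

No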